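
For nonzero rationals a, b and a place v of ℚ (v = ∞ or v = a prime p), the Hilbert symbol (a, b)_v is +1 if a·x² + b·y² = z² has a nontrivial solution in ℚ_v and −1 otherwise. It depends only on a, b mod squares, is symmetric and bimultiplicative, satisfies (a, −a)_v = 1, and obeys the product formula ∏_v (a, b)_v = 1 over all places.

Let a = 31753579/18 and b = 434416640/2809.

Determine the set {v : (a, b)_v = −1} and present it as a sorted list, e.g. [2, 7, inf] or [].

(a, b) ≡ (375782, 424235) mod (ℚ^×)²; places V = {2, 3, 5, 7, 11, 13, 17, 19, 23, 29, 31, 53, ∞}.
(a,b)_17: α=0, u≡10; β=1, v≡16 (mod 17); (10|17)=-1, (16|17)=+1; sign (−1)^0·-1^1·+1^0 = -1.
(a,b)_29: α=1, u≡16; β=0, v≡28 (mod 29); (16|29)=+1, (28|29)=+1; sign (−1)^0·+1^0·+1^1 = +1.
(a,b)_7: α=0, u≡1; β=1, v≡6 (mod 7); (1|7)=+1, (6|7)=-1; sign (−1)^0·+1^1·-1^0 = +1.
(a,b)_2: α=-1, β=10; u≡3, v≡3 (mod 8); ε(u)ε(v)=1·1, αω(v)=-1·1, βω(u)=10·1; sum ≡ 0  ⇒  +1.
(a,b)_3: α=-2, u≡2; β=0, v≡2 (mod 3); (2|3)=-1, (2|3)=-1; sign (−1)^0·-1^0·-1^-2 = +1.
(a,b)_13: α=2, u≡3; β=0, v≡8 (mod 13); (3|13)=+1, (8|13)=-1; sign (−1)^0·+1^0·-1^2 = +1.
(a,b)_23: α=0, u≡12; β=1, v≡19 (mod 23); (12|23)=+1, (19|23)=-1; sign (−1)^0·+1^1·-1^0 = +1.
(a,b)_31: α=1, u≡9; β=1, v≡4 (mod 31); (9|31)=+1, (4|31)=+1; sign (−1)^1·+1^1·+1^1 = -1.
(a,b)_53: α=0, u≡21; β=-2, v≡20 (mod 53); (21|53)=-1, (20|53)=-1; sign (−1)^0·-1^-2·-1^0 = +1.
(a,b)_11: α=1, u≡2; β=0, v≡5 (mod 11); (2|11)=-1, (5|11)=+1; sign (−1)^0·-1^0·+1^1 = +1.
(a,b)_∞: sgn(375782)=+, sgn(424235)=+, so +1.
(a,b)_5: α=0, u≡3; β=1, v≡2 (mod 5); (3|5)=-1, (2|5)=-1; sign (−1)^0·-1^1·-1^0 = -1.
(a,b)_19: α=1, u≡18; β=0, v≡2 (mod 19); (18|19)=-1, (2|19)=-1; sign (−1)^0·-1^0·-1^1 = -1.
Ram(375782, 424235) = {5, 17, 19, 31}; no ℚ_5-point on the conic.

[5, 17, 19, 31]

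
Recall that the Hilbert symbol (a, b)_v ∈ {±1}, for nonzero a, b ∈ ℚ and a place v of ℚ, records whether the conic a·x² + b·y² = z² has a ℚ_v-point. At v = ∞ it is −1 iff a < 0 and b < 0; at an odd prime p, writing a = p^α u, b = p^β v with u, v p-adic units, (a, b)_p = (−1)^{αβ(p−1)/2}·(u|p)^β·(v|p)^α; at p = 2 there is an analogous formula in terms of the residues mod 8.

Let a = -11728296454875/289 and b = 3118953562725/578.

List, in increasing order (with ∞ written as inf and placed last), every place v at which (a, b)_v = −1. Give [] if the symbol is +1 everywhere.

(a, b) ≡ (-195, 42) mod (ℚ^×)²; places V = {2, 3, 5, 7, 11, 13, 17, ∞}.
(a,b)_2: α=0, β=-1; u≡5, v≡5 (mod 8); ε(u)ε(v)=0·0, αω(v)=0·1, βω(u)=-1·1; sum ≡ 1  ⇒  -1.
(a,b)_13: α=3, u≡6; β=2, v≡3 (mod 13); (6|13)=-1, (3|13)=+1; sign (−1)^0·-1^2·+1^3 = +1.
(a,b)_3: α=1, u≡1; β=1, v≡2 (mod 3); (1|3)=+1, (2|3)=-1; sign (−1)^1·+1^1·-1^1 = +1.
(a,b)_17: α=-2, u≡13; β=-2, v≡16 (mod 17); (13|17)=+1, (16|17)=+1; sign (−1)^0·+1^-2·+1^-2 = +1.
(a,b)_11: α=2, u≡4; β=4, v≡5 (mod 11); (4|11)=+1, (5|11)=+1; sign (−1)^0·+1^4·+1^2 = +1.
(a,b)_7: α=6, u≡4; β=5, v≡5 (mod 7); (4|7)=+1, (5|7)=-1; sign (−1)^0·+1^5·-1^6 = +1.
(a,b)_∞: sgn(-195)=−, sgn(42)=+, so +1.
(a,b)_5: α=3, u≡4; β=2, v≡3 (mod 5); (4|5)=+1, (3|5)=-1; sign (−1)^0·+1^2·-1^3 = -1.
Ram(-195, 42) = {2, 5}; no ℚ_2-point on the conic.

[2, 5]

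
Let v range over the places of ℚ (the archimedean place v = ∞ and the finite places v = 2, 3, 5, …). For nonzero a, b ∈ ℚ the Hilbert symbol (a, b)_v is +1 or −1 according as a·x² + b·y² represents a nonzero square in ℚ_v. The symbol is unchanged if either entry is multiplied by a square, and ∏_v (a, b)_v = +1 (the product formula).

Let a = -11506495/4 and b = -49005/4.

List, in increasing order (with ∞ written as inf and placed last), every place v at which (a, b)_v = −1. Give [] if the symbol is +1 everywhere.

Mod squares: a ≡ -95095, b ≡ -5. Check v ∈ {∞, 2, 3, 5, 7, 11, 13, 19}.
v=19: a=19^1·(≡5), b=19^0·(≡18) mod 19; (5|19)=+1, (18|19)=-1; (−1)^{1·0·9}·(+1)^0·(-1)^1 = -1.
v=11: a=11^3·(≡3), b=11^2·(≡6) mod 11; (3|11)=+1, (6|11)=-1; (−1)^{3·2·5}·(+1)^2·(-1)^3 = -1.
v=∞: -95095 < 0 and -5 < 0  ⇒  (a,b)_∞ = -1.
v=7: a=7^1·(≡1), b=7^0·(≡4) mod 7; (1|7)=+1, (4|7)=+1; (−1)^{1·0·3}·(+1)^0·(+1)^1 = +1.
v=5: a=5^1·(≡4), b=5^1·(≡1) mod 5; (4|5)=+1, (1|5)=+1; (−1)^{1·1·2}·(+1)^1·(+1)^1 = +1.
v=13: a=13^1·(≡4), b=13^0·(≡11) mod 13; (4|13)=+1, (11|13)=-1; (−1)^{1·0·6}·(+1)^0·(-1)^1 = -1.
v=3: a=3^0·(≡2), b=3^4·(≡1) mod 3; (2|3)=-1, (1|3)=+1; (−1)^{0·4·1}·(-1)^4·(+1)^0 = +1.
v=2: v_2(a)=-2, v_2(b)=-2; units ≡ 1, 3 (mod 8); ε·ε+αω+βω = 0·1+-2·1+-2·0 ≡ 0  ⇒  (a,b)_2 = +1.
(-95095, -5 / ℚ) ramifies at {11, 13, 19, ∞}: a division algebra.

[11, 13, 19, inf]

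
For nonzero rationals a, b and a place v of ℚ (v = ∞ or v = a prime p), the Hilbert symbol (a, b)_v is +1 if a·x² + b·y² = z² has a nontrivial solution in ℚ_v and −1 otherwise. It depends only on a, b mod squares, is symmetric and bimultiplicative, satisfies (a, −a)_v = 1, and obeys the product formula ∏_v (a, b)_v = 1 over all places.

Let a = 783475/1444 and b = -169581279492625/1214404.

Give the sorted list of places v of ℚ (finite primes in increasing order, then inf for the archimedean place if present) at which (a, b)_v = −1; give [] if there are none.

[2, 37]

(a, b) ≡ (259, -4945) mod (ℚ^×)²; places V = {2, 5, 7, 11, 13, 19, 23, 29, 37, 43, ∞}.
(a,b)_23: α=0, u≡4; β=1, v≡11 (mod 23); (4|23)=+1, (11|23)=-1; sign (−1)^0·+1^1·-1^0 = +1.
(a,b)_11: α=2, u≡6; β=2, v≡1 (mod 11); (6|11)=-1, (1|11)=+1; sign (−1)^0·-1^2·+1^2 = +1.
(a,b)_5: α=2, u≡1; β=3, v≡1 (mod 5); (1|5)=+1, (1|5)=+1; sign (−1)^0·+1^3·+1^2 = +1.
(a,b)_13: α=0, u≡4; β=2, v≡8 (mod 13); (4|13)=+1, (8|13)=-1; sign (−1)^0·+1^2·-1^0 = +1.
(a,b)_∞: sgn(259)=+, sgn(-4945)=−, so +1.
(a,b)_2: α=-2, β=-2; u≡3, v≡7 (mod 8); ε(u)ε(v)=1·1, αω(v)=-2·0, βω(u)=-2·1; sum ≡ 1  ⇒  -1.
(a,b)_29: α=0, u≡3; β=-2, v≡14 (mod 29); (3|29)=-1, (14|29)=-1; sign (−1)^0·-1^-2·-1^0 = +1.
(a,b)_19: α=-2, u≡12; β=-2, v≡3 (mod 19); (12|19)=-1, (3|19)=-1; sign (−1)^0·-1^-2·-1^-2 = +1.
(a,b)_43: α=0, u≡35; β=1, v≡14 (mod 43); (35|43)=+1, (14|43)=+1; sign (−1)^0·+1^1·+1^0 = +1.
(a,b)_37: α=1, u≡11; β=2, v≡18 (mod 37); (11|37)=+1, (18|37)=-1; sign (−1)^0·+1^2·-1^1 = -1.
(a,b)_7: α=1, u≡1; β=2, v≡1 (mod 7); (1|7)=+1, (1|7)=+1; sign (−1)^0·+1^2·+1^1 = +1.
(259, -4945 / ℚ) ramifies at {2, 37}: a division algebra.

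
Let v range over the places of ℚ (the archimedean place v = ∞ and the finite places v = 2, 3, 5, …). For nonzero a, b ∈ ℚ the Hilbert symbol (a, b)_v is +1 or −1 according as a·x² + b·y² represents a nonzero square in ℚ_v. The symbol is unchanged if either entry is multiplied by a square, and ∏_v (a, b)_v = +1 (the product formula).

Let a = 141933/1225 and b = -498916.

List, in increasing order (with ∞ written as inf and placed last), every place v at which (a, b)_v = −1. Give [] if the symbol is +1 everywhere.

(a, b) ≡ (1173, -124729) mod (ℚ^×)²; places V = {2, 3, 5, 7, 11, 17, 23, 29, ∞}.
(a,b)_23: α=1, u≡5; β=1, v≡20 (mod 23); (5|23)=-1, (20|23)=-1; sign (−1)^1·-1^1·-1^1 = -1.
(a,b)_7: α=-2, u≡2; β=0, v≡2 (mod 7); (2|7)=+1, (2|7)=+1; sign (−1)^0·+1^0·+1^-2 = +1.
(a,b)_29: α=0, u≡1; β=1, v≡22 (mod 29); (1|29)=+1, (22|29)=+1; sign (−1)^0·+1^1·+1^0 = +1.
(a,b)_5: α=-2, u≡2; β=0, v≡4 (mod 5); (2|5)=-1, (4|5)=+1; sign (−1)^0·-1^0·+1^-2 = +1.
(a,b)_2: α=0, β=2; u≡5, v≡7 (mod 8); ε(u)ε(v)=0·1, αω(v)=0·0, βω(u)=2·1; sum ≡ 0  ⇒  +1.
(a,b)_∞: sgn(1173)=+, sgn(-124729)=−, so +1.
(a,b)_17: α=1, u≡2; β=1, v≡11 (mod 17); (2|17)=+1, (11|17)=-1; sign (−1)^0·+1^1·-1^1 = -1.
(a,b)_11: α=2, u≡10; β=1, v≡8 (mod 11); (10|11)=-1, (8|11)=-1; sign (−1)^0·-1^1·-1^2 = -1.
(a,b)_3: α=1, u≡1; β=0, v≡2 (mod 3); (1|3)=+1, (2|3)=-1; sign (−1)^0·+1^0·-1^1 = -1.
(1173, -124729 / ℚ) ramifies at {3, 11, 17, 23}: a division algebra.

[3, 11, 17, 23]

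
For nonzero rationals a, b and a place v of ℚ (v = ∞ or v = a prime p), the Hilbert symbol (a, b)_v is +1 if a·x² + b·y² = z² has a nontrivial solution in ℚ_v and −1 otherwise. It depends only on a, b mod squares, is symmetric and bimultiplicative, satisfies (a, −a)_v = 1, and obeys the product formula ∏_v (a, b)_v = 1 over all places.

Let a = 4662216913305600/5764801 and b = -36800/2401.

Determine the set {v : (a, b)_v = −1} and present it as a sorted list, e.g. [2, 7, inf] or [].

[11, 19]

Mod squares: a ≡ 265639, b ≡ -23. Check v ∈ {∞, 2, 3, 5, 7, 11, 19, 23, 31, 41}.
v=41: a=41^1·(≡31), b=41^0·(≡40) mod 41; (31|41)=+1, (40|41)=+1; (−1)^{1·0·20}·(+1)^0·(+1)^1 = +1.
v=23: a=23^2·(≡8), b=23^1·(≡19) mod 23; (8|23)=+1, (19|23)=-1; (−1)^{2·1·11}·(+1)^1·(-1)^2 = +1.
v=3: a=3^4·(≡1), b=3^0·(≡1) mod 3; (1|3)=+1, (1|3)=+1; (−1)^{4·0·1}·(+1)^0·(+1)^4 = +1.
v=31: a=31^1·(≡13), b=31^0·(≡2) mod 31; (13|31)=-1, (2|31)=+1; (−1)^{1·0·15}·(-1)^0·(+1)^1 = +1.
v=19: a=19^1·(≡16), b=19^0·(≡14) mod 19; (16|19)=+1, (14|19)=-1; (−1)^{1·0·9}·(+1)^0·(-1)^1 = -1.
v=11: a=11^1·(≡1), b=11^0·(≡2) mod 11; (1|11)=+1, (2|11)=-1; (−1)^{1·0·5}·(+1)^0·(-1)^1 = -1.
v=∞: 265639 > 0 and -23 < 0  ⇒  (a,b)_∞ = +1.
v=2: v_2(a)=14, v_2(b)=6; units ≡ 7, 1 (mod 8); ε·ε+αω+βω = 1·0+14·0+6·0 ≡ 0  ⇒  (a,b)_2 = +1.
v=5: a=5^2·(≡4), b=5^2·(≡3) mod 5; (4|5)=+1, (3|5)=-1; (−1)^{2·2·2}·(+1)^2·(-1)^2 = +1.
v=7: a=7^-8·(≡5), b=7^-4·(≡6) mod 7; (5|7)=-1, (6|7)=-1; (−1)^{-8·-4·3}·(-1)^-4·(-1)^-8 = +1.
Ram(265639, -23) = {11, 19}; no ℚ_11-point on the conic.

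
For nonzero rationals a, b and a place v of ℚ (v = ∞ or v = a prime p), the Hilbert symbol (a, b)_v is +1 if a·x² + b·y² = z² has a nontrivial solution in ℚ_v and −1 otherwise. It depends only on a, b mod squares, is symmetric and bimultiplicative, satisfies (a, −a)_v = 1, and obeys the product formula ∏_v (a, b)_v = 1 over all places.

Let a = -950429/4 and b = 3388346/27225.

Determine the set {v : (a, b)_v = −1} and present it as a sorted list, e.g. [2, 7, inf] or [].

Mod squares: a ≡ -989, b ≡ 26. Check v ∈ {∞, 2, 3, 5, 11, 13, 19, 23, 31, 43}.
v=31: a=31^2·(≡24), b=31^0·(≡11) mod 31; (24|31)=-1, (11|31)=-1; (−1)^{2·0·15}·(-1)^0·(-1)^2 = +1.
v=5: a=5^0·(≡4), b=5^-2·(≡4) mod 5; (4|5)=+1, (4|5)=+1; (−1)^{0·-2·2}·(+1)^-2·(+1)^0 = +1.
v=3: a=3^0·(≡1), b=3^-2·(≡2) mod 3; (1|3)=+1, (2|3)=-1; (−1)^{0·-2·1}·(+1)^-2·(-1)^0 = +1.
v=19: a=19^0·(≡2), b=19^4·(≡6) mod 19; (2|19)=-1, (6|19)=+1; (−1)^{0·4·9}·(-1)^4·(+1)^0 = +1.
v=11: a=11^0·(≡1), b=11^-2·(≡1) mod 11; (1|11)=+1, (1|11)=+1; (−1)^{0·-2·5}·(+1)^-2·(+1)^0 = +1.
v=43: a=43^1·(≡32), b=43^0·(≡34) mod 43; (32|43)=-1, (34|43)=-1; (−1)^{1·0·21}·(-1)^0·(-1)^1 = -1.
v=13: a=13^0·(≡10), b=13^1·(≡6) mod 13; (10|13)=+1, (6|13)=-1; (−1)^{0·1·6}·(+1)^1·(-1)^0 = +1.
v=23: a=23^1·(≡2), b=23^0·(≡2) mod 23; (2|23)=+1, (2|23)=+1; (−1)^{1·0·11}·(+1)^0·(+1)^1 = +1.
v=2: v_2(a)=-2, v_2(b)=1; units ≡ 3, 5 (mod 8); ε·ε+αω+βω = 1·0+-2·1+1·1 ≡ 1  ⇒  (a,b)_2 = -1.
v=∞: -989 < 0 and 26 > 0  ⇒  (a,b)_∞ = +1.
Ram(-989, 26) = {2, 43}; no ℚ_2-point on the conic.

[2, 43]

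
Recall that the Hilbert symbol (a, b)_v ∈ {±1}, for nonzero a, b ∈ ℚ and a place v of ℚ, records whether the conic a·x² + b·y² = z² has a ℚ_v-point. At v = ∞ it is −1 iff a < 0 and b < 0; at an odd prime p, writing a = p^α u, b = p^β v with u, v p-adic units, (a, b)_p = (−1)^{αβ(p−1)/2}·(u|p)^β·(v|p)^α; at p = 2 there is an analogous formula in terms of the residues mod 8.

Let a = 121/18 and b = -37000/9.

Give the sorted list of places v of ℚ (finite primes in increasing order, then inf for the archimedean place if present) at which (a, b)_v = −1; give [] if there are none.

(a, b) ≡ (2, -370) mod (ℚ^×)²; places V = {2, 3, 5, 11, 37, ∞}.
(a,b)_11: α=2, u≡8; β=0, v≡9 (mod 11); (8|11)=-1, (9|11)=+1; sign (−1)^0·-1^0·+1^2 = +1.
(a,b)_37: α=0, u≡17; β=1, v≡4 (mod 37); (17|37)=-1, (4|37)=+1; sign (−1)^0·-1^1·+1^0 = -1.
(a,b)_2: α=-1, β=3; u≡1, v≡7 (mod 8); ε(u)ε(v)=0·1, αω(v)=-1·0, βω(u)=3·0; sum ≡ 0  ⇒  +1.
(a,b)_5: α=0, u≡2; β=3, v≡1 (mod 5); (2|5)=-1, (1|5)=+1; sign (−1)^0·-1^3·+1^0 = -1.
(a,b)_∞: sgn(2)=+, sgn(-370)=−, so +1.
(a,b)_3: α=-2, u≡2; β=-2, v≡2 (mod 3); (2|3)=-1, (2|3)=-1; sign (−1)^0·-1^-2·-1^-2 = +1.
Ram(2, -370) = {5, 37}; no ℚ_5-point on the conic.

[5, 37]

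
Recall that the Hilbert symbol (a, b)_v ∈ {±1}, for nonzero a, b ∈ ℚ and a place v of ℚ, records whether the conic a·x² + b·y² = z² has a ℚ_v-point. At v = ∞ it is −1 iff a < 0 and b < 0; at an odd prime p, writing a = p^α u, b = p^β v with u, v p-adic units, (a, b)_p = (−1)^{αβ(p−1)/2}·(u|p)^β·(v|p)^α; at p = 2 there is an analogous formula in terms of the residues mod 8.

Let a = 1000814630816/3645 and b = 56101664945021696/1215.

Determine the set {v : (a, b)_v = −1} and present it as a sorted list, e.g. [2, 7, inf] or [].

Mod squares: a ≡ 130, b ≡ 165. Check v ∈ {∞, 2, 3, 5, 7, 11, 13}.
v=3: a=3^-6·(≡1), b=3^-5·(≡1) mod 3; (1|3)=+1, (1|3)=+1; (−1)^{-6·-5·1}·(+1)^-5·(+1)^-6 = +1.
v=∞: 130 > 0 and 165 > 0  ⇒  (a,b)_∞ = +1.
v=5: a=5^-1·(≡4), b=5^-1·(≡2) mod 5; (4|5)=+1, (2|5)=-1; (−1)^{-1·-1·2}·(+1)^-1·(-1)^-1 = -1.
v=7: a=7^6·(≡4), b=7^8·(≡1) mod 7; (4|7)=+1, (1|7)=+1; (−1)^{6·8·3}·(+1)^8·(+1)^6 = +1.
v=11: a=11^2·(≡3), b=11^3·(≡5) mod 11; (3|11)=+1, (5|11)=+1; (−1)^{2·3·5}·(+1)^3·(+1)^2 = +1.
v=13: a=13^3·(≡3), b=13^4·(≡3) mod 13; (3|13)=+1, (3|13)=+1; (−1)^{3·4·6}·(+1)^4·(+1)^3 = +1.
v=2: v_2(a)=5, v_2(b)=8; units ≡ 1, 5 (mod 8); ε·ε+αω+βω = 0·0+5·1+8·0 ≡ 1  ⇒  (a,b)_2 = -1.
|Ram(130, 165)| = 2, even; anisotropic at {2, 5}.

[2, 5]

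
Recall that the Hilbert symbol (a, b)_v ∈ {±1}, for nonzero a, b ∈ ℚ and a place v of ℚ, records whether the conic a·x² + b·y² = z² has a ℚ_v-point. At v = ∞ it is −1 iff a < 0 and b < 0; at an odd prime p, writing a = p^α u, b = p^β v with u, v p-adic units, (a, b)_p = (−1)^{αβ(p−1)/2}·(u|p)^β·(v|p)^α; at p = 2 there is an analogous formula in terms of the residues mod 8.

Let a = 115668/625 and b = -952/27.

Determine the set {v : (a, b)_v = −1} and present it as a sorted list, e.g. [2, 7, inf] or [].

[2, 3]

Mod squares: a ≡ 357, b ≡ -714. Check v ∈ {∞, 2, 3, 5, 7, 17}.
v=∞: 357 > 0 and -714 < 0  ⇒  (a,b)_∞ = +1.
v=5: a=5^-4·(≡3), b=5^0·(≡4) mod 5; (3|5)=-1, (4|5)=+1; (−1)^{-4·0·2}·(-1)^0·(+1)^-4 = +1.
v=2: v_2(a)=2, v_2(b)=3; units ≡ 5, 3 (mod 8); ε·ε+αω+βω = 0·1+2·1+3·1 ≡ 1  ⇒  (a,b)_2 = -1.
v=7: a=7^1·(≡2), b=7^1·(≡3) mod 7; (2|7)=+1, (3|7)=-1; (−1)^{1·1·3}·(+1)^1·(-1)^1 = +1.
v=17: a=17^1·(≡16), b=17^1·(≡8) mod 17; (16|17)=+1, (8|17)=+1; (−1)^{1·1·8}·(+1)^1·(+1)^1 = +1.
v=3: a=3^5·(≡2), b=3^-3·(≡2) mod 3; (2|3)=-1, (2|3)=-1; (−1)^{5·-3·1}·(-1)^-3·(-1)^5 = -1.
Ram(357, -714) = {2, 3}; no ℚ_2-point on the conic.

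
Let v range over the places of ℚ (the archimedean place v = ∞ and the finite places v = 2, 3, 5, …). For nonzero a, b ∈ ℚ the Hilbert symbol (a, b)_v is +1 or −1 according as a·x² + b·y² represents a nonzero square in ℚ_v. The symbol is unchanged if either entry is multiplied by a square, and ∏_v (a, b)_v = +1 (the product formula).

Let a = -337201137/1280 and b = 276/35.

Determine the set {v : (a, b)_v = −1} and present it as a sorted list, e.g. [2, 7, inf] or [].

Mod squares: a ≡ -13685, b ≡ 2415. Check v ∈ {∞, 2, 3, 5, 7, 13, 17, 23}.
v=13: a=13^2·(≡1), b=13^0·(≡9) mod 13; (1|13)=+1, (9|13)=+1; (−1)^{2·0·6}·(+1)^0·(+1)^2 = +1.
v=7: a=7^1·(≡6), b=7^-1·(≡2) mod 7; (6|7)=-1, (2|7)=+1; (−1)^{1·-1·3}·(-1)^-1·(+1)^1 = +1.
v=5: a=5^-1·(≡3), b=5^-1·(≡3) mod 5; (3|5)=-1, (3|5)=-1; (−1)^{-1·-1·2}·(-1)^-1·(-1)^-1 = +1.
v=17: a=17^1·(≡7), b=17^0·(≡4) mod 17; (7|17)=-1, (4|17)=+1; (−1)^{1·0·8}·(-1)^0·(+1)^1 = +1.
v=∞: -13685 < 0 and 2415 > 0  ⇒  (a,b)_∞ = +1.
v=3: a=3^6·(≡1), b=3^1·(≡1) mod 3; (1|3)=+1, (1|3)=+1; (−1)^{6·1·1}·(+1)^1·(+1)^6 = +1.
v=2: v_2(a)=-8, v_2(b)=2; units ≡ 3, 7 (mod 8); ε·ε+αω+βω = 1·1+-8·0+2·1 ≡ 1  ⇒  (a,b)_2 = -1.
v=23: a=23^1·(≡18), b=23^1·(≡1) mod 23; (18|23)=+1, (1|23)=+1; (−1)^{1·1·11}·(+1)^1·(+1)^1 = -1.
|Ram(-13685, 2415)| = 2, even; anisotropic at {2, 23}.

[2, 23]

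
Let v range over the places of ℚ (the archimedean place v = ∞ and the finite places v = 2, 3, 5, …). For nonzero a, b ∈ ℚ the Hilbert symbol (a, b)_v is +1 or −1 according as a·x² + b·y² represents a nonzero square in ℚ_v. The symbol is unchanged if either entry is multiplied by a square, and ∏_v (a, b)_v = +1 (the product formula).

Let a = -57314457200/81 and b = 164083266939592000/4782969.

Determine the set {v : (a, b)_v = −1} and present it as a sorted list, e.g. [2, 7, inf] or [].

[5, 11]

Mod squares: a ≡ -143, b ≡ 5005. Check v ∈ {∞, 2, 3, 5, 7, 11, 13}.
v=5: a=5^2·(≡2), b=5^3·(≡4) mod 5; (2|5)=-1, (4|5)=+1; (−1)^{2·3·2}·(-1)^3·(+1)^2 = -1.
v=13: a=13^3·(≡11), b=13^5·(≡5) mod 13; (11|13)=-1, (5|13)=-1; (−1)^{3·5·6}·(-1)^5·(-1)^3 = +1.
v=11: a=11^3·(≡4), b=11^5·(≡4) mod 11; (4|11)=+1, (4|11)=+1; (−1)^{3·5·5}·(+1)^5·(+1)^3 = -1.
v=∞: -143 < 0 and 5005 > 0  ⇒  (a,b)_∞ = +1.
v=2: v_2(a)=4, v_2(b)=6; units ≡ 1, 5 (mod 8); ε·ε+αω+βω = 0·0+4·1+6·0 ≡ 0  ⇒  (a,b)_2 = +1.
v=3: a=3^-4·(≡1), b=3^-14·(≡1) mod 3; (1|3)=+1, (1|3)=+1; (−1)^{-4·-14·1}·(+1)^-14·(+1)^-4 = +1.
v=7: a=7^2·(≡2), b=7^3·(≡1) mod 7; (2|7)=+1, (1|7)=+1; (−1)^{2·3·3}·(+1)^3·(+1)^2 = +1.
Ram(-143, 5005) = {5, 11}; no ℚ_5-point on the conic.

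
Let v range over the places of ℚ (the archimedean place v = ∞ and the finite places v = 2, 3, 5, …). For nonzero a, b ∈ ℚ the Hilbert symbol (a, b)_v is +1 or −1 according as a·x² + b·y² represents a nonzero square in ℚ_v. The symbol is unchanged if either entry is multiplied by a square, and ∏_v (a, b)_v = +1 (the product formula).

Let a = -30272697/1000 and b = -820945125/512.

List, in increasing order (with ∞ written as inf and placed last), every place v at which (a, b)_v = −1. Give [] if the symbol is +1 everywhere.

[2, 5, 13, inf]

Mod squares: a ≡ -2730, b ≡ -10010. Check v ∈ {∞, 2, 3, 5, 7, 11, 13, 37}.
v=7: a=7^1·(≡1), b=7^1·(≡6) mod 7; (1|7)=+1, (6|7)=-1; (−1)^{1·1·3}·(+1)^1·(-1)^1 = +1.
v=2: v_2(a)=-3, v_2(b)=-9; units ≡ 3, 3 (mod 8); ε·ε+αω+βω = 1·1+-3·1+-9·1 ≡ 1  ⇒  (a,b)_2 = -1.
v=5: a=5^-3·(≡1), b=5^3·(≡2) mod 5; (1|5)=+1, (2|5)=-1; (−1)^{-3·3·2}·(+1)^3·(-1)^-3 = -1.
v=13: a=13^1·(≡5), b=13^1·(≡4) mod 13; (5|13)=-1, (4|13)=+1; (−1)^{1·1·6}·(-1)^1·(+1)^1 = -1.
v=∞: -2730 < 0 and -10010 < 0  ⇒  (a,b)_∞ = -1.
v=3: a=3^5·(≡2), b=3^8·(≡1) mod 3; (2|3)=-1, (1|3)=+1; (−1)^{5·8·1}·(-1)^8·(+1)^5 = +1.
v=37: a=37^2·(≡13), b=37^0·(≡19) mod 37; (13|37)=-1, (19|37)=-1; (−1)^{2·0·18}·(-1)^0·(-1)^2 = +1.
v=11: a=11^0·(≡4), b=11^1·(≡1) mod 11; (4|11)=+1, (1|11)=+1; (−1)^{0·1·5}·(+1)^1·(+1)^0 = +1.
Ram(-2730, -10010) = {2, 5, 13, ∞}; no ℚ_2-point on the conic.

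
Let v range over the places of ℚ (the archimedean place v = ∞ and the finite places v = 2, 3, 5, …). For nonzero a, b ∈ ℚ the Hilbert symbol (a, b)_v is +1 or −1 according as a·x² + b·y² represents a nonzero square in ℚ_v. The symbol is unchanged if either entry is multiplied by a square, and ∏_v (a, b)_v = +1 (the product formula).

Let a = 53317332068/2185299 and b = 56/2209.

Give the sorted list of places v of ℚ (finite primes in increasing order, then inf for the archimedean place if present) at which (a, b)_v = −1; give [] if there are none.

(a, b) ≡ (196707, 14) mod (ℚ^×)²; places V = {2, 3, 7, 11, 13, 17, 19, 23, 29, 47, ∞}.
(a,b)_7: α=1, u≡3; β=1, v≡2 (mod 7); (3|7)=-1, (2|7)=+1; sign (−1)^1·-1^1·+1^1 = +1.
(a,b)_19: α=1, u≡9; β=0, v≡15 (mod 19); (9|19)=+1, (15|19)=-1; sign (−1)^0·+1^0·-1^1 = -1.
(a,b)_3: α=-5, u≡1; β=0, v≡2 (mod 3); (1|3)=+1, (2|3)=-1; sign (−1)^0·+1^0·-1^-5 = -1.
(a,b)_13: α=4, u≡12; β=0, v≡9 (mod 13); (12|13)=+1, (9|13)=+1; sign (−1)^0·+1^0·+1^4 = +1.
(a,b)_2: α=2, β=3; u≡3, v≡7 (mod 8); ε(u)ε(v)=1·1, αω(v)=2·0, βω(u)=3·1; sum ≡ 0  ⇒  +1.
(a,b)_47: α=0, u≡34; β=-2, v≡9 (mod 47); (34|47)=+1, (9|47)=+1; sign (−1)^0·+1^-2·+1^0 = +1.
(a,b)_23: α=-2, u≡14; β=0, v≡10 (mod 23); (14|23)=-1, (10|23)=-1; sign (−1)^0·-1^0·-1^-2 = +1.
(a,b)_∞: sgn(196707)=+, sgn(14)=+, so +1.
(a,b)_29: α=1, u≡8; β=0, v≡17 (mod 29); (8|29)=-1, (17|29)=-1; sign (−1)^0·-1^0·-1^1 = -1.
(a,b)_11: α=2, u≡5; β=0, v≡5 (mod 11); (5|11)=+1, (5|11)=+1; sign (−1)^0·+1^0·+1^2 = +1.
(a,b)_17: α=-1, u≡12; β=0, v≡12 (mod 17); (12|17)=-1, (12|17)=-1; sign (−1)^0·-1^0·-1^-1 = -1.
(196707, 14 / ℚ) ramifies at {3, 17, 19, 29}: a division algebra.

[3, 17, 19, 29]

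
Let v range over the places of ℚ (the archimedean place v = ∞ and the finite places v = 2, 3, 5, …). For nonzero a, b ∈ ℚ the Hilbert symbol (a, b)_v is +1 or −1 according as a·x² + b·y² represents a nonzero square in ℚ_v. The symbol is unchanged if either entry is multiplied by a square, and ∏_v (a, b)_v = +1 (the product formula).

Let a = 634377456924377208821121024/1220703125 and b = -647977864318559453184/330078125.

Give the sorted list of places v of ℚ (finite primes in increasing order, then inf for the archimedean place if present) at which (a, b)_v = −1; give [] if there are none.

Mod squares: a ≡ 229245, b ≡ -255. Check v ∈ {∞, 2, 3, 5, 11, 13, 17, 29, 31}.
v=∞: 229245 > 0 and -255 < 0  ⇒  (a,b)_∞ = +1.
v=17: a=17^1·(≡9), b=17^1·(≡1) mod 17; (9|17)=+1, (1|17)=+1; (−1)^{1·1·8}·(+1)^1·(+1)^1 = +1.
v=3: a=3^3·(≡2), b=3^1·(≡2) mod 3; (2|3)=-1, (2|3)=-1; (−1)^{3·1·1}·(-1)^1·(-1)^3 = -1.
v=31: a=31^3·(≡26), b=31^2·(≡15) mod 31; (26|31)=-1, (15|31)=-1; (−1)^{3·2·15}·(-1)^2·(-1)^3 = -1.
v=5: a=5^-13·(≡4), b=5^-9·(≡4) mod 5; (4|5)=+1, (4|5)=+1; (−1)^{-13·-9·2}·(+1)^-9·(+1)^-13 = +1.
v=11: a=11^6·(≡1), b=11^4·(≡1) mod 11; (1|11)=+1, (1|11)=+1; (−1)^{6·4·5}·(+1)^4·(+1)^6 = +1.
v=13: a=13^0·(≡9), b=13^-2·(≡8) mod 13; (9|13)=+1, (8|13)=-1; (−1)^{0·-2·6}·(+1)^-2·(-1)^0 = +1.
v=29: a=29^3·(≡21), b=29^2·(≡5) mod 29; (21|29)=-1, (5|29)=+1; (−1)^{3·2·14}·(-1)^2·(+1)^3 = +1.
v=2: v_2(a)=30, v_2(b)=30; units ≡ 5, 1 (mod 8); ε·ε+αω+βω = 0·0+30·0+30·1 ≡ 0  ⇒  (a,b)_2 = +1.
|Ram(229245, -255)| = 2, even; anisotropic at {3, 31}.

[3, 31]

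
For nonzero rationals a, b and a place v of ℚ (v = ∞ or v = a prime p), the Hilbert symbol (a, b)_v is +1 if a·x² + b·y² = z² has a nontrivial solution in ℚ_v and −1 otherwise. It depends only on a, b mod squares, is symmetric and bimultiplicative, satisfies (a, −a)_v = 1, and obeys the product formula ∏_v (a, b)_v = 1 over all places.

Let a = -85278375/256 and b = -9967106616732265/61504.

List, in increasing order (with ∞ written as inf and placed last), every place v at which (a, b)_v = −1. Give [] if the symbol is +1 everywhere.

[7, 13, 17, inf]

Mod squares: a ≡ -7735, b ≡ -385. Check v ∈ {∞, 2, 3, 5, 7, 11, 13, 17, 23, 31}.
v=31: a=31^0·(≡22), b=31^-2·(≡16) mod 31; (22|31)=-1, (16|31)=+1; (−1)^{0·-2·15}·(-1)^-2·(+1)^0 = +1.
v=3: a=3^2·(≡2), b=3^0·(≡2) mod 3; (2|3)=-1, (2|3)=-1; (−1)^{2·0·1}·(-1)^0·(-1)^2 = +1.
v=11: a=11^0·(≡9), b=11^3·(≡5) mod 11; (9|11)=+1, (5|11)=+1; (−1)^{0·3·5}·(+1)^3·(+1)^0 = +1.
v=5: a=5^3·(≡3), b=5^1·(≡3) mod 5; (3|5)=-1, (3|5)=-1; (−1)^{3·1·2}·(-1)^1·(-1)^3 = +1.
v=13: a=13^1·(≡9), b=13^4·(≡5) mod 13; (9|13)=+1, (5|13)=-1; (−1)^{1·4·6}·(+1)^4·(-1)^1 = -1.
v=∞: -7735 < 0 and -385 < 0  ⇒  (a,b)_∞ = -1.
v=2: v_2(a)=-8, v_2(b)=-6; units ≡ 1, 7 (mod 8); ε·ε+αω+βω = 0·1+-8·0+-6·0 ≡ 0  ⇒  (a,b)_2 = +1.
v=23: a=23^0·(≡12), b=23^2·(≡9) mod 23; (12|23)=+1, (9|23)=+1; (−1)^{0·2·11}·(+1)^2·(+1)^0 = +1.
v=7: a=7^3·(≡2), b=7^3·(≡1) mod 7; (2|7)=+1, (1|7)=+1; (−1)^{3·3·3}·(+1)^3·(+1)^3 = -1.
v=17: a=17^1·(≡2), b=17^2·(≡7) mod 17; (2|17)=+1, (7|17)=-1; (−1)^{1·2·8}·(+1)^2·(-1)^1 = -1.
|Ram(-7735, -385)| = 4, even; anisotropic at {7, 13, 17, ∞}.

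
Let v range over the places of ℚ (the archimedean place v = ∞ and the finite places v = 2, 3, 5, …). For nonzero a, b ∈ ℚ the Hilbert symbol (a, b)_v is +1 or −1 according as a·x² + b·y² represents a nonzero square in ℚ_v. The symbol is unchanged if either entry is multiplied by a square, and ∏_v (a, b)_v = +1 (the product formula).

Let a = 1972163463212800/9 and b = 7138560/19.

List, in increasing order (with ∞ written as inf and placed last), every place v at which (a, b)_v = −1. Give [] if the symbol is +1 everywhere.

[2, 5, 13, 19]

Mod squares: a ≡ 247, b ≡ 3135. Check v ∈ {∞, 2, 3, 5, 11, 13, 19}.
v=19: a=19^3·(≡18), b=19^-1·(≡13) mod 19; (18|19)=-1, (13|19)=-1; (−1)^{3·-1·9}·(-1)^-1·(-1)^3 = -1.
v=3: a=3^-2·(≡1), b=3^1·(≡1) mod 3; (1|3)=+1, (1|3)=+1; (−1)^{-2·1·1}·(+1)^1·(+1)^-2 = +1.
v=∞: 247 > 0 and 3135 > 0  ⇒  (a,b)_∞ = +1.
v=13: a=13^5·(≡7), b=13^2·(≡7) mod 13; (7|13)=-1, (7|13)=-1; (−1)^{5·2·6}·(-1)^2·(-1)^5 = -1.
v=11: a=11^2·(≡5), b=11^1·(≡6) mod 11; (5|11)=+1, (6|11)=-1; (−1)^{2·1·5}·(+1)^1·(-1)^2 = +1.
v=2: v_2(a)=8, v_2(b)=8; units ≡ 7, 7 (mod 8); ε·ε+αω+βω = 1·1+8·0+8·0 ≡ 1  ⇒  (a,b)_2 = -1.
v=5: a=5^2·(≡3), b=5^1·(≡3) mod 5; (3|5)=-1, (3|5)=-1; (−1)^{2·1·2}·(-1)^1·(-1)^2 = -1.
Ram(247, 3135) = {2, 5, 13, 19}; no ℚ_2-point on the conic.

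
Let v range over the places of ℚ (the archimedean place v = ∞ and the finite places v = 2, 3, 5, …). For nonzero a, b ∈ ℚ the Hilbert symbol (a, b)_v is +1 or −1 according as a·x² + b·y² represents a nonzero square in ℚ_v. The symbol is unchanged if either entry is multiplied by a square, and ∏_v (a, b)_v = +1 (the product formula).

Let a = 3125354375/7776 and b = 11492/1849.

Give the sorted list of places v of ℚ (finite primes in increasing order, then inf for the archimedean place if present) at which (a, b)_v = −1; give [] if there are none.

(a, b) ≡ (858, 17) mod (ℚ^×)²; places V = {2, 3, 5, 11, 13, 17, 43, ∞}.
(a,b)_2: α=-5, β=2; u≡5, v≡1 (mod 8); ε(u)ε(v)=0·0, αω(v)=-5·0, βω(u)=2·1; sum ≡ 0  ⇒  +1.
(a,b)_43: α=0, u≡13; β=-2, v≡11 (mod 43); (13|43)=+1, (11|43)=+1; sign (−1)^0·+1^-2·+1^0 = +1.
(a,b)_11: α=3, u≡1; β=0, v≡8 (mod 11); (1|11)=+1, (8|11)=-1; sign (−1)^0·+1^0·-1^3 = -1.
(a,b)_∞: sgn(858)=+, sgn(17)=+, so +1.
(a,b)_13: α=1, u≡1; β=2, v≡1 (mod 13); (1|13)=+1, (1|13)=+1; sign (−1)^0·+1^2·+1^1 = +1.
(a,b)_3: α=-5, u≡1; β=0, v≡2 (mod 3); (1|3)=+1, (2|3)=-1; sign (−1)^0·+1^0·-1^-5 = -1.
(a,b)_5: α=4, u≡2; β=0, v≡3 (mod 5); (2|5)=-1, (3|5)=-1; sign (−1)^0·-1^0·-1^4 = +1.
(a,b)_17: α=2, u≡9; β=1, v≡1 (mod 17); (9|17)=+1, (1|17)=+1; sign (−1)^0·+1^1·+1^2 = +1.
(858, 17 / ℚ) ramifies at {3, 11}: a division algebra.

[3, 11]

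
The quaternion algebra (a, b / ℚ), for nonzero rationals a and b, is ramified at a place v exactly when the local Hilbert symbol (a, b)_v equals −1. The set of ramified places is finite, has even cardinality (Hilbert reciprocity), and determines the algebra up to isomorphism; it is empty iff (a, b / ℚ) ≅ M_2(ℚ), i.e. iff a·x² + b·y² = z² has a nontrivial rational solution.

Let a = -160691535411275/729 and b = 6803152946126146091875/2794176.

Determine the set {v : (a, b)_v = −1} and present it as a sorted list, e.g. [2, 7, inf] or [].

(a, b) ≡ (-46139, 473) mod (ℚ^×)²; places V = {2, 3, 5, 7, 11, 19, 23, 29, 37, 43, ∞}.
(a,b)_∞: sgn(-46139)=−, sgn(473)=+, so +1.
(a,b)_11: α=2, u≡7; β=-1, v≡2 (mod 11); (7|11)=-1, (2|11)=-1; sign (−1)^0·-1^-1·-1^2 = -1.
(a,b)_2: α=0, β=-6; u≡5, v≡1 (mod 8); ε(u)ε(v)=0·0, αω(v)=0·0, βω(u)=-6·1; sum ≡ 0  ⇒  +1.
(a,b)_29: α=3, u≡25; β=4, v≡7 (mod 29); (25|29)=+1, (7|29)=+1; sign (−1)^0·+1^4·+1^3 = +1.
(a,b)_5: α=2, u≡1; β=4, v≡2 (mod 5); (1|5)=+1, (2|5)=-1; sign (−1)^0·+1^4·-1^2 = +1.
(a,b)_7: α=0, u≡6; β=-2, v≡4 (mod 7); (6|7)=-1, (4|7)=+1; sign (−1)^0·-1^-2·+1^0 = +1.
(a,b)_3: α=-6, u≡1; β=-4, v≡2 (mod 3); (1|3)=+1, (2|3)=-1; sign (−1)^0·+1^-4·-1^-6 = +1.
(a,b)_23: α=0, u≡21; β=2, v≡8 (mod 23); (21|23)=-1, (8|23)=+1; sign (−1)^0·-1^2·+1^0 = +1.
(a,b)_19: α=0, u≡18; β=2, v≡5 (mod 19); (18|19)=-1, (5|19)=+1; sign (−1)^0·-1^2·+1^0 = +1.
(a,b)_37: α=3, u≡21; β=4, v≡6 (mod 37); (21|37)=+1, (6|37)=-1; sign (−1)^0·+1^4·-1^3 = -1.
(a,b)_43: α=1, u≡26; β=1, v≡4 (mod 43); (26|43)=-1, (4|43)=+1; sign (−1)^1·-1^1·+1^1 = +1.
(-46139, 473 / ℚ) ramifies at {11, 37}: a division algebra.

[11, 37]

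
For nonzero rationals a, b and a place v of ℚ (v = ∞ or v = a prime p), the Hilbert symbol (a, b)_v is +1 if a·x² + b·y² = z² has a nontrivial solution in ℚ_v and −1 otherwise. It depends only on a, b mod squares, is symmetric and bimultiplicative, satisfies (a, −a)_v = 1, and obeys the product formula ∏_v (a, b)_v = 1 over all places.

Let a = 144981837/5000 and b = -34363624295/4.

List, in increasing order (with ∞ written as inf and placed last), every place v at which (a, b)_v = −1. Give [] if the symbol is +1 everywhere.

Mod squares: a ≡ 5434, b ≡ -95. Check v ∈ {∞, 2, 3, 5, 7, 11, 13, 19}.
v=5: a=5^-4·(≡4), b=5^1·(≡4) mod 5; (4|5)=+1, (4|5)=+1; (−1)^{-4·1·2}·(+1)^1·(+1)^-4 = +1.
v=∞: 5434 > 0 and -95 < 0  ⇒  (a,b)_∞ = +1.
v=19: a=19^1·(≡11), b=19^3·(≡12) mod 19; (11|19)=+1, (12|19)=-1; (−1)^{1·3·9}·(+1)^3·(-1)^1 = +1.
v=2: v_2(a)=-3, v_2(b)=-2; units ≡ 5, 1 (mod 8); ε·ε+αω+βω = 0·0+-3·0+-2·1 ≡ 0  ⇒  (a,b)_2 = +1.
v=3: a=3^2·(≡1), b=3^0·(≡1) mod 3; (1|3)=+1, (1|3)=+1; (−1)^{2·0·1}·(+1)^0·(+1)^2 = +1.
v=13: a=13^1·(≡6), b=13^2·(≡3) mod 13; (6|13)=-1, (3|13)=+1; (−1)^{1·2·6}·(-1)^2·(+1)^1 = +1.
v=7: a=7^2·(≡2), b=7^2·(≡6) mod 7; (2|7)=+1, (6|7)=-1; (−1)^{2·2·3}·(+1)^2·(-1)^2 = +1.
v=11: a=11^3·(≡10), b=11^2·(≡4) mod 11; (10|11)=-1, (4|11)=+1; (−1)^{3·2·5}·(-1)^2·(+1)^3 = +1.
Every local symbol is +1, so the conic 5434·x² + -95·y² = z² has ℚ_v-points for all v and hence a ℚ-point; (a, b / ℚ) ≅ M_2(ℚ).

[]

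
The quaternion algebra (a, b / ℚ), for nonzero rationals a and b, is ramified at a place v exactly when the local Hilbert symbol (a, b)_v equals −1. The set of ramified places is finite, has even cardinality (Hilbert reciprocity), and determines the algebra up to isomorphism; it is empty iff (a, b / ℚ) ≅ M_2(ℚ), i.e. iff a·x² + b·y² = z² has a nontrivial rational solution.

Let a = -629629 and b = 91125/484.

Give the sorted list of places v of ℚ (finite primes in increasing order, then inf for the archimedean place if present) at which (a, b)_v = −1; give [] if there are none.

[7, 13, 17, 37]

(a, b) ≡ (-629629, 5) mod (ℚ^×)²; places V = {2, 3, 5, 7, 11, 13, 17, 37, ∞}.
(a,b)_∞: sgn(-629629)=−, sgn(5)=+, so +1.
(a,b)_37: α=1, u≡3; β=0, v≡35 (mod 37); (3|37)=+1, (35|37)=-1; sign (−1)^0·+1^0·-1^1 = -1.
(a,b)_2: α=0, β=-2; u≡3, v≡5 (mod 8); ε(u)ε(v)=1·0, αω(v)=0·1, βω(u)=-2·1; sum ≡ 0  ⇒  +1.
(a,b)_5: α=0, u≡1; β=3, v≡1 (mod 5); (1|5)=+1, (1|5)=+1; sign (−1)^0·+1^3·+1^0 = +1.
(a,b)_11: α=1, u≡5; β=-2, v≡3 (mod 11); (5|11)=+1, (3|11)=+1; sign (−1)^0·+1^-2·+1^1 = +1.
(a,b)_13: α=1, u≡5; β=0, v≡7 (mod 13); (5|13)=-1, (7|13)=-1; sign (−1)^0·-1^0·-1^1 = -1.
(a,b)_3: α=0, u≡2; β=6, v≡2 (mod 3); (2|3)=-1, (2|3)=-1; sign (−1)^0·-1^6·-1^0 = +1.
(a,b)_17: α=1, u≡6; β=0, v≡7 (mod 17); (6|17)=-1, (7|17)=-1; sign (−1)^0·-1^0·-1^1 = -1.
(a,b)_7: α=1, u≡3; β=0, v≡6 (mod 7); (3|7)=-1, (6|7)=-1; sign (−1)^0·-1^0·-1^1 = -1.
(-629629, 5 / ℚ) ramifies at {7, 13, 17, 37}: a division algebra.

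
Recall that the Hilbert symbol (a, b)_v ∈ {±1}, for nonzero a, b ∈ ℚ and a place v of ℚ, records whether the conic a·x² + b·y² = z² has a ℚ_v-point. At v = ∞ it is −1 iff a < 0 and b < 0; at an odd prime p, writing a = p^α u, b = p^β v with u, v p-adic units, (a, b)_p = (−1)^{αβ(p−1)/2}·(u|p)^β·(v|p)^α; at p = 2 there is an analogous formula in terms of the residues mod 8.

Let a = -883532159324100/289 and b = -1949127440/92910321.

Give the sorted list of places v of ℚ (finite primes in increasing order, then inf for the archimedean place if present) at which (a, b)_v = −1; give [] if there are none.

[2, inf]

Mod squares: a ≡ -481, b ≡ -65. Check v ∈ {∞, 2, 3, 5, 7, 11, 13, 17, 37}.
v=∞: -481 < 0 and -65 < 0  ⇒  (a,b)_∞ = -1.
v=5: a=5^2·(≡4), b=5^1·(≡2) mod 5; (4|5)=+1, (2|5)=-1; (−1)^{2·1·2}·(+1)^1·(-1)^2 = +1.
v=7: a=7^0·(≡4), b=7^-2·(≡5) mod 7; (4|7)=+1, (5|7)=-1; (−1)^{0·-2·3}·(+1)^-2·(-1)^0 = +1.
v=2: v_2(a)=2, v_2(b)=4; units ≡ 7, 7 (mod 8); ε·ε+αω+βω = 1·1+2·0+4·0 ≡ 1  ⇒  (a,b)_2 = -1.
v=3: a=3^4·(≡2), b=3^-8·(≡1) mod 3; (2|3)=-1, (1|3)=+1; (−1)^{4·-8·1}·(-1)^-8·(+1)^4 = +1.
v=17: a=17^-2·(≡14), b=17^-2·(≡6) mod 17; (14|17)=-1, (6|17)=-1; (−1)^{-2·-2·8}·(-1)^-2·(-1)^-2 = +1.
v=11: a=11^2·(≡1), b=11^0·(≡9) mod 11; (1|11)=+1, (9|11)=+1; (−1)^{2·0·5}·(+1)^0·(+1)^2 = +1.
v=13: a=13^1·(≡8), b=13^1·(≡2) mod 13; (8|13)=-1, (2|13)=-1; (−1)^{1·1·6}·(-1)^1·(-1)^1 = +1.
v=37: a=37^5·(≡13), b=37^4·(≡21) mod 37; (13|37)=-1, (21|37)=+1; (−1)^{5·4·18}·(-1)^4·(+1)^5 = +1.
|Ram(-481, -65)| = 2, even; anisotropic at {2, ∞}.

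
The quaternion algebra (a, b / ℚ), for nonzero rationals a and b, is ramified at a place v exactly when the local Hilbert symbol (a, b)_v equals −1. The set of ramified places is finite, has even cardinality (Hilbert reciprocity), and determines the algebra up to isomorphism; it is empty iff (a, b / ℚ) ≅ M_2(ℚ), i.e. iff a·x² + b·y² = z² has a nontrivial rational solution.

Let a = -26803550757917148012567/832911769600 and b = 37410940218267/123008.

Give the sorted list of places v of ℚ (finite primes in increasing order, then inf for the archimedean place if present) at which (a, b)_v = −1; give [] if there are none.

[3, 7]

Mod squares: a ≡ -3927, b ≡ 374. Check v ∈ {∞, 2, 3, 5, 7, 11, 17, 19, 23, 31, 59}.
v=23: a=23^-2·(≡12), b=23^0·(≡3) mod 23; (12|23)=+1, (3|23)=+1; (−1)^{-2·0·11}·(+1)^0·(+1)^-2 = +1.
v=59: a=59^4·(≡53), b=59^2·(≡46) mod 59; (53|59)=+1, (46|59)=+1; (−1)^{4·2·29}·(+1)^2·(+1)^4 = +1.
v=5: a=5^-2·(≡2), b=5^0·(≡4) mod 5; (2|5)=-1, (4|5)=+1; (−1)^{-2·0·2}·(-1)^0·(+1)^-2 = +1.
v=7: a=7^3·(≡5), b=7^2·(≡3) mod 7; (5|7)=-1, (3|7)=-1; (−1)^{3·2·3}·(-1)^2·(-1)^3 = -1.
v=2: v_2(a)=-16, v_2(b)=-7; units ≡ 1, 3 (mod 8); ε·ε+αω+βω = 0·1+-16·1+-7·0 ≡ 0  ⇒  (a,b)_2 = +1.
v=17: a=17^1·(≡7), b=17^1·(≡11) mod 17; (7|17)=-1, (11|17)=-1; (−1)^{1·1·8}·(-1)^1·(-1)^1 = +1.
v=∞: -3927 < 0 and 374 > 0  ⇒  (a,b)_∞ = +1.
v=3: a=3^7·(≡2), b=3^2·(≡2) mod 3; (2|3)=-1, (2|3)=-1; (−1)^{7·2·1}·(-1)^2·(-1)^7 = -1.
v=11: a=11^3·(≡10), b=11^1·(≡9) mod 11; (10|11)=-1, (9|11)=+1; (−1)^{3·1·5}·(-1)^1·(+1)^3 = +1.
v=31: a=31^-2·(≡2), b=31^-2·(≡7) mod 31; (2|31)=+1, (7|31)=+1; (−1)^{-2·-2·15}·(+1)^-2·(+1)^-2 = +1.
v=19: a=19^4·(≡6), b=19^4·(≡14) mod 19; (6|19)=+1, (14|19)=-1; (−1)^{4·4·9}·(+1)^4·(-1)^4 = +1.
|Ram(-3927, 374)| = 2, even; anisotropic at {3, 7}.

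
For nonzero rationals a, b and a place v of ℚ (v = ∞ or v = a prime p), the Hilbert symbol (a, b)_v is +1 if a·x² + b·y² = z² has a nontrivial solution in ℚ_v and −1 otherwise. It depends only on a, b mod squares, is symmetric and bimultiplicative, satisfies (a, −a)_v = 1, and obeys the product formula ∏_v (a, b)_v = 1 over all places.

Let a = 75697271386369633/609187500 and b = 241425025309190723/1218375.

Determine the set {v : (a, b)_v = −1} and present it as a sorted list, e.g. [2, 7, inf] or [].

[3, 11]

Mod squares: a ≡ 51051, b ≡ 23205. Check v ∈ {∞, 2, 3, 5, 7, 11, 13, 17, 19, 43}.
v=43: a=43^2·(≡36), b=43^2·(≡30) mod 43; (36|43)=+1, (30|43)=-1; (−1)^{2·2·21}·(+1)^2·(-1)^2 = +1.
v=17: a=17^1·(≡14), b=17^1·(≡14) mod 17; (14|17)=-1, (14|17)=-1; (−1)^{1·1·8}·(-1)^1·(-1)^1 = +1.
v=∞: 51051 > 0 and 23205 > 0  ⇒  (a,b)_∞ = +1.
v=2: v_2(a)=-2, v_2(b)=0; units ≡ 3, 5 (mod 8); ε·ε+αω+βω = 1·0+-2·1+0·1 ≡ 0  ⇒  (a,b)_2 = +1.
v=3: a=3^-3·(≡1), b=3^-3·(≡1) mod 3; (1|3)=+1, (1|3)=+1; (−1)^{-3·-3·1}·(+1)^-3·(+1)^-3 = -1.
v=7: a=7^7·(≡5), b=7^9·(≡4) mod 7; (5|7)=-1, (4|7)=+1; (−1)^{7·9·3}·(-1)^9·(+1)^7 = +1.
v=5: a=5^-6·(≡1), b=5^-3·(≡4) mod 5; (1|5)=+1, (4|5)=+1; (−1)^{-6·-3·2}·(+1)^-3·(+1)^-6 = +1.
v=13: a=13^3·(≡4), b=13^1·(≡1) mod 13; (4|13)=+1, (1|13)=+1; (−1)^{3·1·6}·(+1)^1·(+1)^3 = +1.
v=19: a=19^-2·(≡5), b=19^-2·(≡9) mod 19; (5|19)=+1, (9|19)=+1; (−1)^{-2·-2·9}·(+1)^-2·(+1)^-2 = +1.
v=11: a=11^3·(≡10), b=11^4·(≡2) mod 11; (10|11)=-1, (2|11)=-1; (−1)^{3·4·5}·(-1)^4·(-1)^3 = -1.
(51051, 23205 / ℚ) ramifies at {3, 11}: a division algebra.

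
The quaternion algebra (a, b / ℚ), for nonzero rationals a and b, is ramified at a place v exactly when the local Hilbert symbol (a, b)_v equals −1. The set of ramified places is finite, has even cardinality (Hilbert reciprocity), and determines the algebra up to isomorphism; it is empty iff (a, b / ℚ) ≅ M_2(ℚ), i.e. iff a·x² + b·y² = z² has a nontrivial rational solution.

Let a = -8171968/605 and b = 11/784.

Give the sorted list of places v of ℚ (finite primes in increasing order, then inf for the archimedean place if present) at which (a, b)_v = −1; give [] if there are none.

(a, b) ≡ (-638435, 11) mod (ℚ^×)²; places V = {2, 5, 7, 11, 17, 29, 37, ∞}.
(a,b)_17: α=1, u≡9; β=0, v≡14 (mod 17); (9|17)=+1, (14|17)=-1; sign (−1)^0·+1^0·-1^1 = -1.
(a,b)_2: α=6, β=-4; u≡5, v≡3 (mod 8); ε(u)ε(v)=0·1, αω(v)=6·1, βω(u)=-4·1; sum ≡ 0  ⇒  +1.
(a,b)_∞: sgn(-638435)=−, sgn(11)=+, so +1.
(a,b)_7: α=1, u≡5; β=-2, v≡2 (mod 7); (5|7)=-1, (2|7)=+1; sign (−1)^0·-1^-2·+1^1 = +1.
(a,b)_29: α=1, u≡7; β=0, v≡11 (mod 29); (7|29)=+1, (11|29)=-1; sign (−1)^0·+1^0·-1^1 = -1.
(a,b)_37: α=1, u≡2; β=0, v≡28 (mod 37); (2|37)=-1, (28|37)=+1; sign (−1)^0·-1^0·+1^1 = +1.
(a,b)_11: α=-2, u≡4; β=1, v≡4 (mod 11); (4|11)=+1, (4|11)=+1; sign (−1)^0·+1^1·+1^-2 = +1.
(a,b)_5: α=-1, u≡2; β=0, v≡4 (mod 5); (2|5)=-1, (4|5)=+1; sign (−1)^0·-1^0·+1^-1 = +1.
Ram(-638435, 11) = {17, 29}; no ℚ_17-point on the conic.

[17, 29]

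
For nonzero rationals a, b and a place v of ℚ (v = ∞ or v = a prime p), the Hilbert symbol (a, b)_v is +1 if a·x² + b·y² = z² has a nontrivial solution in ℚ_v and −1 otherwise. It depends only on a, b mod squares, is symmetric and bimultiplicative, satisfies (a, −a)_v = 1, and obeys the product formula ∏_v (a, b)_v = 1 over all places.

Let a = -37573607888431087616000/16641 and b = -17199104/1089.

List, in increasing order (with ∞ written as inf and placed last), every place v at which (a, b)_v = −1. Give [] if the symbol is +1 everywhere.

[17, inf]

Mod squares: a ≡ -41990, b ≡ -4199. Check v ∈ {∞, 2, 3, 5, 11, 13, 17, 19, 43}.
v=11: a=11^2·(≡10), b=11^-2·(≡5) mod 11; (10|11)=-1, (5|11)=+1; (−1)^{2·-2·5}·(-1)^-2·(+1)^2 = +1.
v=2: v_2(a)=25, v_2(b)=12; units ≡ 5, 1 (mod 8); ε·ε+αω+βω = 0·0+25·0+12·1 ≡ 0  ⇒  (a,b)_2 = +1.
v=13: a=13^3·(≡5), b=13^1·(≡8) mod 13; (5|13)=-1, (8|13)=-1; (−1)^{3·1·6}·(-1)^1·(-1)^3 = +1.
v=5: a=5^3·(≡2), b=5^0·(≡4) mod 5; (2|5)=-1, (4|5)=+1; (−1)^{3·0·2}·(-1)^0·(+1)^3 = +1.
v=17: a=17^3·(≡10), b=17^1·(≡9) mod 17; (10|17)=-1, (9|17)=+1; (−1)^{3·1·8}·(-1)^1·(+1)^3 = -1.
v=∞: -41990 < 0 and -4199 < 0  ⇒  (a,b)_∞ = -1.
v=19: a=19^3·(≡8), b=19^1·(≡16) mod 19; (8|19)=-1, (16|19)=+1; (−1)^{3·1·9}·(-1)^1·(+1)^3 = +1.
v=3: a=3^-2·(≡1), b=3^-2·(≡1) mod 3; (1|3)=+1, (1|3)=+1; (−1)^{-2·-2·1}·(+1)^-2·(+1)^-2 = +1.
v=43: a=43^-2·(≡38), b=43^0·(≡21) mod 43; (38|43)=+1, (21|43)=+1; (−1)^{-2·0·21}·(+1)^0·(+1)^-2 = +1.
|Ram(-41990, -4199)| = 2, even; anisotropic at {17, ∞}.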